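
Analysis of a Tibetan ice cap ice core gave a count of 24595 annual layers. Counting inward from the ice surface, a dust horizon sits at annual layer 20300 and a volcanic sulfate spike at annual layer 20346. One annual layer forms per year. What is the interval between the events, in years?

46 years

Separation: 20346 − 20300 = 46 annual layers.
At one annual layer per year, 46 years elapsed between them.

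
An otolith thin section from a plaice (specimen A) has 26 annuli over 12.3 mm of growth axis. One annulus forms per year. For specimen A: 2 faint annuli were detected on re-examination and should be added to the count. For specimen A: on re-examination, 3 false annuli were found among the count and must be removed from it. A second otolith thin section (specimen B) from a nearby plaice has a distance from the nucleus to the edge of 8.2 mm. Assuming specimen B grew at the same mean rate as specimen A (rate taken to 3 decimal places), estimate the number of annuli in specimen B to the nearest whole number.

17 annuli

Specimen A: correcting the raw count gives 26 − 3 + 2 = 25 true annuli.
A: Mean rate = 12.3 mm / 25 years ≈ 0.492 mm per year.
B spans 8.2 / 0.492 = 16.67 years ≈ 17 annuli.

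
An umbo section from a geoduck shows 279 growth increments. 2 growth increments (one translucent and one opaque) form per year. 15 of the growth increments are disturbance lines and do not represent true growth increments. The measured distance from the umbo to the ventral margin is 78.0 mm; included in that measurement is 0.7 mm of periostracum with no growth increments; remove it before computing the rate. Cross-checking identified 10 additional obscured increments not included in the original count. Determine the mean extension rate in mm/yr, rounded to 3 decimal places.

Adjusted count: 279 − 15 + 10 = 274 growth increments.
274 growth increments at 2 per year is 274 / 2 = 137 years.
The growth record spans 78.0 − 0.7 = 77.3 mm.
77.3 mm over 137 years gives 77.3 / 137 ≈ 0.564 mm/yr.

0.564 mm/yr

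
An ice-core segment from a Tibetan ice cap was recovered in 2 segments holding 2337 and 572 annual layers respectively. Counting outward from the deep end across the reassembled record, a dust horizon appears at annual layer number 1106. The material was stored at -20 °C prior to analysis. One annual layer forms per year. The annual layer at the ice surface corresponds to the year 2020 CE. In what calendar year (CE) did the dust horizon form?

217 CE

Total annual layers = 2337 + 572 = 2909.
The dust horizon sits at annual layer 1106 from the deep end, so 2909 − 1106 = 1803 annual layers formed after it.
The annual layer at the ice surface is 2020 CE, so the dust horizon dates to 2020 − 1803 = 217 CE.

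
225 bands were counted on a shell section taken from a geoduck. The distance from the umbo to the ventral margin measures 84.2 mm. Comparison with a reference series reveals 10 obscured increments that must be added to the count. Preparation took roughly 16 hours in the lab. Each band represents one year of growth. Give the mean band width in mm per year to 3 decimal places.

0.358 mm per year

Correcting the raw count gives 225 + 10 = 235 true bands.
Mean rate = 84.2 mm / 235 years ≈ 0.358 mm per year.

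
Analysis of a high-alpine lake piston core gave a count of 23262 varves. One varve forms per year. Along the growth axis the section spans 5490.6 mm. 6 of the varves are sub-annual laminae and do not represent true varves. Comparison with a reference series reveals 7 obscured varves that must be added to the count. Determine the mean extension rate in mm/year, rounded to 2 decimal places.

0.24 mm/year

Adjusted count: 23262 − 6 + 7 = 23263 varves.
5490.6 mm over 23263 years gives 5490.6 / 23263 ≈ 0.24 mm/year.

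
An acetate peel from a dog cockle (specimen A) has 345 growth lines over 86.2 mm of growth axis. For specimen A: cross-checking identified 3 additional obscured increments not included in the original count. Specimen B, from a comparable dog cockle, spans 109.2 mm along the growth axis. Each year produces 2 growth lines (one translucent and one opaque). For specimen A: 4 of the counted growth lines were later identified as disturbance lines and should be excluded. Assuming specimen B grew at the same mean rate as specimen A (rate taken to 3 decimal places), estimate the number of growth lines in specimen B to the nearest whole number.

Specimen A: after corrections the count is 345 − 4 + 3 = 344 growth lines.
Specimen A: 344 growth lines at 2 per year is 344 / 2 = 172 years.
A: 86.2 mm over 172 years gives 86.2 / 172 ≈ 0.501 mm/yr.
For B, 109.2 / 0.501 = 217.96 years; at 2 growth lines per year that is 217.96 × 2 ≈ 436 growth lines.

436 growth lines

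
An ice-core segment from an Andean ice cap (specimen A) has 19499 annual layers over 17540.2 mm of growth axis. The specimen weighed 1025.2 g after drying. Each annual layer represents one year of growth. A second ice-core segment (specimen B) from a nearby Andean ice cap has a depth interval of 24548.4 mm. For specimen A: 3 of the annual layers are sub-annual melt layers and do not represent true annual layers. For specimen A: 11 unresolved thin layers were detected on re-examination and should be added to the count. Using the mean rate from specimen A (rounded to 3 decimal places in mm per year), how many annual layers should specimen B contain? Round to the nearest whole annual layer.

27306 annual layers

Specimen A: after corrections the count is 19499 − 3 + 11 = 19507 annual layers.
A: 17540.2 mm over 19507 years gives 17540.2 / 19507 ≈ 0.899 mm/yr.
For B, 24548.4 / 0.899 = 27306.34 years ≈ 27306 annual layers.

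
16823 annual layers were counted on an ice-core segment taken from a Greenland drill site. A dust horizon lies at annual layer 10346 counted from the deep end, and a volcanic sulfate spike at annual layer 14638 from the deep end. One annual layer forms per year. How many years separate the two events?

4292 yr

Separation: 14638 − 10346 = 4292 annual layers.
That is 4292 years at one annual layer per year.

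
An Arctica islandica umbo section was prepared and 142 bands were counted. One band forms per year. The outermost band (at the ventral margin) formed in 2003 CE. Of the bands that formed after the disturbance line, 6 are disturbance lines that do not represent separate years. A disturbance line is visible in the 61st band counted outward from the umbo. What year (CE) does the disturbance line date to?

Between band 61 and the ventral margin there are 142 − 61 = 81 bands.
Excluding 6 false bands: 81 − 6 = 75.
2003 − 75 = 1928 CE.

1928 CE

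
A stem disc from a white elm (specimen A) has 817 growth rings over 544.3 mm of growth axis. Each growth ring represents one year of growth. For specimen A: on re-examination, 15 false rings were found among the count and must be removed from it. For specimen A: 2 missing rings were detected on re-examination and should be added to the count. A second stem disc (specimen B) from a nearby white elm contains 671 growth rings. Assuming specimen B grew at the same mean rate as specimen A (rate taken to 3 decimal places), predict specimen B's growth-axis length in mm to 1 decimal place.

454.3 mm

Specimen A: after corrections the count is 817 − 15 + 2 = 804 growth rings.
A: Extension rate ≈ 544.3 / 804 = 0.677 mm/yr.
B's length ≈ 0.677 × 671 = 454.3 mm.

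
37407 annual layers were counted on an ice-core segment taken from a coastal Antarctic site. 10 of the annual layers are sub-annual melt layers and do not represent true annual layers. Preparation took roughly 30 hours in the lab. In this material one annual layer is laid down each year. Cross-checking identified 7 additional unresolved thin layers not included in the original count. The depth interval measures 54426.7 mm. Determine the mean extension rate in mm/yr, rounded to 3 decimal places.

1.455 mm/yr

Correcting the raw count gives 37407 − 10 + 7 = 37404 true annual layers.
Extension rate ≈ 54426.7 / 37404 = 1.455 mm/yr.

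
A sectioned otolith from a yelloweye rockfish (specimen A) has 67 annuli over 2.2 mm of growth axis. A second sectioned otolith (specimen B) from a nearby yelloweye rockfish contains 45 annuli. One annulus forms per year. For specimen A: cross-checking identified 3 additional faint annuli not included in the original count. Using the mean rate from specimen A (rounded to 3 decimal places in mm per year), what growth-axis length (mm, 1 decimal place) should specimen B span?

1.4 mm

Specimen A: adjusted count: 67 + 3 = 70 annuli.
A: 2.2 mm over 70 years gives 2.2 / 70 ≈ 0.031 mm/yr.
B's length ≈ 0.031 × 45 = 1.4 mm.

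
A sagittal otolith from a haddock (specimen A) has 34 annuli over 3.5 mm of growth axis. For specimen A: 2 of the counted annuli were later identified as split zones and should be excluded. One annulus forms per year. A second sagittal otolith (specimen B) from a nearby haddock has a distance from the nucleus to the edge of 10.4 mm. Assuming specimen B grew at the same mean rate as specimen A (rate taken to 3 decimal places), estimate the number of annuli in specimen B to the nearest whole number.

95 annuli

Specimen A: true annulus count = 34 − 2 = 32.
A: Extension rate ≈ 3.5 / 32 = 0.109 mm per year.
Specimen B: 10.4 mm / 0.109 mm per year = 95.41 years ≈ 95 annuli.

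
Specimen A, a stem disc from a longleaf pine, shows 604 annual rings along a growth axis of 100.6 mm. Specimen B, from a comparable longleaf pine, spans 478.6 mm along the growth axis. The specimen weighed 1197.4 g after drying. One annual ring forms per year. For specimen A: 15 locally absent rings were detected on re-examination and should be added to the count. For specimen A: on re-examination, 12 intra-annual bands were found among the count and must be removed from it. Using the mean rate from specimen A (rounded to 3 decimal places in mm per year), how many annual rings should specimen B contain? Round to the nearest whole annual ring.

2883 annual rings

Specimen A: true annual ring count = 604 − 12 + 15 = 607.
A: 100.6 mm over 607 years gives 100.6 / 607 ≈ 0.166 mm/year.
For B, 478.6 / 0.166 = 2883.13 years ≈ 2883 annual rings.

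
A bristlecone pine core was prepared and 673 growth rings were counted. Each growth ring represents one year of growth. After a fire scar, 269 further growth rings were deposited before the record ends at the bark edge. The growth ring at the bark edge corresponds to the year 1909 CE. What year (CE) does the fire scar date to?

There are 269 growth rings younger than the fire scar.
1909 − 269 = 1640 CE.

1640 CE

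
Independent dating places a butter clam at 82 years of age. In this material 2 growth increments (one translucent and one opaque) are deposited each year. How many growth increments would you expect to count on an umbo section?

With 2 growth increments per year, 82 years would produce 82 × 2 = 164 growth increments.
So 164 growth increments should be present.

164 growth increments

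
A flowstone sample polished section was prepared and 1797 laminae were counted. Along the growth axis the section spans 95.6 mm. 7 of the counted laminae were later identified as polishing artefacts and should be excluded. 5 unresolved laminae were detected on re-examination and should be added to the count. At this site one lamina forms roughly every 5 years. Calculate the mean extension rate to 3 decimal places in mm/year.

0.011 mm/year

Correcting the raw count gives 1797 − 7 + 5 = 1795 true laminae.
1795 laminae at 5 years each span 1795 × 5 = 8975 years.
Mean rate = 95.6 mm / 8975 years ≈ 0.011 mm/year.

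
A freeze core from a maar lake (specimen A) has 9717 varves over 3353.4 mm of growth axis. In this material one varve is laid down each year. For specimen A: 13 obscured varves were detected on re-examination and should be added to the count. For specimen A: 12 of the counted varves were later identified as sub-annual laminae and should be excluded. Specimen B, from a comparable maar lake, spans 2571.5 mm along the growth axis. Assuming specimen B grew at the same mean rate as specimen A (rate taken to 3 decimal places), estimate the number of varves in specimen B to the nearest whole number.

Specimen A: true varve count = 9717 − 12 + 13 = 9718.
A: Mean rate = 3353.4 mm / 9718 years ≈ 0.345 mm/yr.
For B, 2571.5 / 0.345 = 7453.62 years ≈ 7454 varves.

7454 varves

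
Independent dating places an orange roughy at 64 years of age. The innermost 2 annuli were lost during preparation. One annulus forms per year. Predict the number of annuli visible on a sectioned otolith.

62 annuli

One annulus per year gives 64 annuli over 64 years.
64 − 2 missed = 62 annuli expected in the prepared section.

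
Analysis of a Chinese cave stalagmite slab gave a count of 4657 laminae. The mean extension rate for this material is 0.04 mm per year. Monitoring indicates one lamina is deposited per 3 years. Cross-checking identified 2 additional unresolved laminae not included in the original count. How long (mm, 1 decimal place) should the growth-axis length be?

After corrections the count is 4657 + 2 = 4659 laminae.
At 3 years per lamina, 4659 × 3 = 13977 years.
13977 years at 0.04 mm/year gives 0.04 × 13977 = 559.1 mm.

559.1 mm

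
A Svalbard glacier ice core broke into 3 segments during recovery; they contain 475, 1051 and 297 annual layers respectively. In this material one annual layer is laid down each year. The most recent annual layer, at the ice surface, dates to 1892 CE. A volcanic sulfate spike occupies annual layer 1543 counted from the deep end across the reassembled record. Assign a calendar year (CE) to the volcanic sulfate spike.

Total annual layers = 475 + 1051 + 297 = 1823.
Between annual layer 1543 and the ice surface there are 1823 − 1543 = 280 annual layers.
Counting back 280 years from 1892 CE places the volcanic sulfate spike in 1892 − 280 = 1612 CE.

1612 CE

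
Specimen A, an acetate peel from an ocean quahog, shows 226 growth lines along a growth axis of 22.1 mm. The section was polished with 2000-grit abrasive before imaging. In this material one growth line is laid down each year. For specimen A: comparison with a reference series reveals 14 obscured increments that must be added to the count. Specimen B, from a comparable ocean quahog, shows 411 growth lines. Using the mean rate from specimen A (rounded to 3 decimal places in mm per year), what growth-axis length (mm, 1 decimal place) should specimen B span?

37.8 mm

Specimen A: after corrections the count is 226 + 14 = 240 growth lines.
A: Mean rate = 22.1 mm / 240 years ≈ 0.092 mm per year.
Length of B = 0.092 × 411 = 37.8 mm.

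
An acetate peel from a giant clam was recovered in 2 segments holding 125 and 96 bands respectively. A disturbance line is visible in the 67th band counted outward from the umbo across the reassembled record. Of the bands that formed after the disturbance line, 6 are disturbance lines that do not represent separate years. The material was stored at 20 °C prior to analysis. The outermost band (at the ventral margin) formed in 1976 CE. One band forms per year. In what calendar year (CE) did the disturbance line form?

Total bands = 125 + 96 = 221.
221 − 67 = 154 bands lie beyond the disturbance line toward the ventral margin.
154 − 6 false = 148 true bands after the disturbance line.
1976 − 148 = 1828 CE.

1828 CE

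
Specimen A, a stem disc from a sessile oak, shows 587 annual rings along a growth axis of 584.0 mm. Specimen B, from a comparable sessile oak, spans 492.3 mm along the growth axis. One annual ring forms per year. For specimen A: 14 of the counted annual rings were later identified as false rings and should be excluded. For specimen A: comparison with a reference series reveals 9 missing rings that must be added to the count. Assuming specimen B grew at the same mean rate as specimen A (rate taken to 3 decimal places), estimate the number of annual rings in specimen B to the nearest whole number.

Specimen A: true annual ring count = 587 − 14 + 9 = 582.
A: 584.0 mm over 582 years gives 584.0 / 582 ≈ 1.003 mm/yr.
For B, 492.3 / 1.003 = 490.83 years ≈ 491 annual rings.

491 annual rings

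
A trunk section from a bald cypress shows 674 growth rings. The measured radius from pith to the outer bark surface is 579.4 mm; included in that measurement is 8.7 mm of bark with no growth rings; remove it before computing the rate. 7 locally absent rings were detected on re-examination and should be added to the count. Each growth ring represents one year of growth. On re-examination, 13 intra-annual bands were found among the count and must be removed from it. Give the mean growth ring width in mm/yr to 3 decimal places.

0.854 mm/yr

Adjusted count: 674 − 13 + 7 = 668 growth rings.
The growth record spans 579.4 − 8.7 = 570.7 mm.
570.7 mm over 668 years gives 570.7 / 668 ≈ 0.854 mm/yr.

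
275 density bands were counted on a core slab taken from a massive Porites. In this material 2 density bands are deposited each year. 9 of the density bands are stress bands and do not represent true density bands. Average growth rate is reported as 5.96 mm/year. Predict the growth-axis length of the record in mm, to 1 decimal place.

792.7 mm

True density band count = 275 − 9 = 266.
Dividing by 2 density bands per year: 266 / 2 = 133 years.
133 years at 5.96 mm/year gives 5.96 × 133 = 792.7 mm.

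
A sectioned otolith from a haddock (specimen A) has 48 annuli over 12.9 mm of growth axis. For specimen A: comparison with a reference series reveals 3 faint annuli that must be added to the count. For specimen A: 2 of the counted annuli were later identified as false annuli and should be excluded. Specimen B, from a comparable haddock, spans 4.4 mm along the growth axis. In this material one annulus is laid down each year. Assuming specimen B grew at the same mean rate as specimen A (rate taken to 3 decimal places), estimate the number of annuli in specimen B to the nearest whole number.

Specimen A: correcting the raw count gives 48 − 2 + 3 = 49 true annuli.
A: 12.9 mm over 49 years gives 12.9 / 49 ≈ 0.263 mm/year.
Specimen B: 4.4 mm / 0.263 mm per year = 16.73 years ≈ 17 annuli.

17 annuli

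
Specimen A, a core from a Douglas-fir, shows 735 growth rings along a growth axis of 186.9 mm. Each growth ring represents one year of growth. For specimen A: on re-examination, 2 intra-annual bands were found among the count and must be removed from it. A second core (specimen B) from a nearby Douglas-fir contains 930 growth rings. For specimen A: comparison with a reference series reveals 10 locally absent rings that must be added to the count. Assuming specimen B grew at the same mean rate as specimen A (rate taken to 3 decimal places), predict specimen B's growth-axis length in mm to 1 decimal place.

Specimen A: after corrections the count is 735 − 2 + 10 = 743 growth rings.
A: Extension rate ≈ 186.9 / 743 = 0.252 mm/yr.
Length of B = 0.252 × 930 = 234.4 mm.

234.4 mm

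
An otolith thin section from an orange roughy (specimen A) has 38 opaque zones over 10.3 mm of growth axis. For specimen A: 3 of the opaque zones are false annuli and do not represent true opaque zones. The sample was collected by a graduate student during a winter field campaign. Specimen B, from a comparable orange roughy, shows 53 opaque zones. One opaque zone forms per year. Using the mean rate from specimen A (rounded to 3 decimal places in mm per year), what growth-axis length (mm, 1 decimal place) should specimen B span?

15.6 mm

Specimen A: correcting the raw count gives 38 − 3 = 35 true opaque zones.
A: Extension rate ≈ 10.3 / 35 = 0.294 mm/year.
For B, 0.294 mm/year × 53 years = 15.6 mm.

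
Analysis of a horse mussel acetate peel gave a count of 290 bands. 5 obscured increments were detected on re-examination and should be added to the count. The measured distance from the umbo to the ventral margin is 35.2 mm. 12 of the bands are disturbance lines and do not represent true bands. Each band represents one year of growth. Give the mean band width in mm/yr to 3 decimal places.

0.124 mm/yr

True band count = 290 − 12 + 5 = 283.
Extension rate ≈ 35.2 / 283 = 0.124 mm/yr.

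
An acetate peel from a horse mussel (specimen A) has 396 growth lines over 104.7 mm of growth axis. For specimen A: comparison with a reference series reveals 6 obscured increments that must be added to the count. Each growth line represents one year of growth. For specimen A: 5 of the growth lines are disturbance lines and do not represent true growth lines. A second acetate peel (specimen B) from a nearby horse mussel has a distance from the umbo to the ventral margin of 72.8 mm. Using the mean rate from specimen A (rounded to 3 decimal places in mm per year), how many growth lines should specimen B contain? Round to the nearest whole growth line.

276 growth lines

Specimen A: true growth line count = 396 − 5 + 6 = 397.
A: 104.7 mm over 397 years gives 104.7 / 397 ≈ 0.264 mm per year.
B spans 72.8 / 0.264 = 275.76 years ≈ 276 growth lines.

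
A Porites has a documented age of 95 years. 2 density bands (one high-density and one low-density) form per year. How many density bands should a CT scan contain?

Expected density bands: 95 × 2 = 190.
So 190 density bands should be present.

190 density bands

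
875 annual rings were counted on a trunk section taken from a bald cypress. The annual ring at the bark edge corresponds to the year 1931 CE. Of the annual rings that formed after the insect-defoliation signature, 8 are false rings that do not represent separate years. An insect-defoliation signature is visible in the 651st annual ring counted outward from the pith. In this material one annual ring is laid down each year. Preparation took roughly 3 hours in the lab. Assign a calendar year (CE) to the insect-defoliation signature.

875 − 651 = 224 annual rings lie beyond the insect-defoliation signature toward the bark edge.
Removing the 8 false annual rings leaves 224 − 8 = 216 true annual rings beyond the insect-defoliation signature.
Counting back 216 years from 1931 CE places the insect-defoliation signature in 1931 − 216 = 1715 CE.

1715 CE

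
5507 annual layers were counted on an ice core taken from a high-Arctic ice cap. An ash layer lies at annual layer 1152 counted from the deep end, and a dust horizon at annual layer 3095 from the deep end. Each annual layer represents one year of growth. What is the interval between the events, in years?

The two markers are separated by 3095 − 1152 = 1943 annual layers.
At one annual layer per year, 1943 years elapsed between them.

1943 years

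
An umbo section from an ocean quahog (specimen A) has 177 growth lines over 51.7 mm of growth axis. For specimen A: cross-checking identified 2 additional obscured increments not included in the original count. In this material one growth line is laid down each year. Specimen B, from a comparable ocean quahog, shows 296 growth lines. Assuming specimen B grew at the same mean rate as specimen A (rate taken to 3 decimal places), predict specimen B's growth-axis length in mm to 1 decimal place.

85.5 mm

Specimen A: adjusted count: 177 + 2 = 179 growth lines.
A: Mean rate = 51.7 mm / 179 years ≈ 0.289 mm/year.
B's length ≈ 0.289 × 296 = 85.5 mm.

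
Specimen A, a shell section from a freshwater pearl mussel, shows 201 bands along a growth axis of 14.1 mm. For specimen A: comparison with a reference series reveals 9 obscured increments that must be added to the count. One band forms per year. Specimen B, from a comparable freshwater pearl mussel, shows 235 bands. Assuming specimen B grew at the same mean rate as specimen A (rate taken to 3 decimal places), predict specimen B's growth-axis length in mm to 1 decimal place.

Specimen A: true band count = 201 + 9 = 210.
A: Mean rate = 14.1 mm / 210 years ≈ 0.067 mm/year.
For B, 0.067 mm/year × 235 years = 15.7 mm.

15.7 mm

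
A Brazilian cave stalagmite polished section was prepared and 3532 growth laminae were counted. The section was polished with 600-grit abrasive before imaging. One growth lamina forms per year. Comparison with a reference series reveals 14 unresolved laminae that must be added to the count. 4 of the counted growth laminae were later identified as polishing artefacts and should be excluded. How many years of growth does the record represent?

3542 yr

Adjusted count: 3532 − 4 + 14 = 3542 growth laminae.
With a one-to-one growth lamina periodicity this is 3542 years.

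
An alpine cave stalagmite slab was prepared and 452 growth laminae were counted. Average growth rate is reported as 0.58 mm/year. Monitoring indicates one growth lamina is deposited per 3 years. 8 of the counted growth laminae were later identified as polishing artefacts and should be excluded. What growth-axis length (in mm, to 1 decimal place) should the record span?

772.6 mm

Adjusted count: 452 − 8 = 444 growth laminae.
Multiplying by 3 years per growth lamina: 444 × 3 = 1332 years.
Length ≈ 0.58 × 1332 = 772.6 mm.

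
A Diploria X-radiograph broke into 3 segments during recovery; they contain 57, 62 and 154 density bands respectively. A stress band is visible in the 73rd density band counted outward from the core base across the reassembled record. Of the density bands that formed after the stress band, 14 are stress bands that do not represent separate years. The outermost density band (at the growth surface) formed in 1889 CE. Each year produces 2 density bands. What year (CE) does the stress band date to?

Total density bands = 57 + 62 + 154 = 273.
273 − 73 = 200 density bands lie beyond the stress band toward the growth surface.
Removing the 14 false density bands leaves 200 − 14 = 186 true density bands beyond the stress band.
Dividing by 2 density bands per year: 186 / 2 = 93 years.
The density band at the growth surface is 1889 CE, so the stress band dates to 1889 − 93 = 1796 CE.

1796 CE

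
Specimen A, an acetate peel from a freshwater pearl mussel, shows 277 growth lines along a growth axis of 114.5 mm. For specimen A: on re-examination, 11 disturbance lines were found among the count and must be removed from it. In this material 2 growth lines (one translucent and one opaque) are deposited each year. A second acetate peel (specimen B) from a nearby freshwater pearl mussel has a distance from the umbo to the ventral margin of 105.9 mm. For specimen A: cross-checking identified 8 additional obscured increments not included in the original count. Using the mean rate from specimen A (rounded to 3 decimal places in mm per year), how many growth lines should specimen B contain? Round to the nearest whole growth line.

Specimen A: adjusted count: 277 − 11 + 8 = 274 growth lines.
Specimen A: dividing by 2 growth lines per year: 274 / 2 = 137 years.
A: 114.5 mm over 137 years gives 114.5 / 137 ≈ 0.836 mm per year.
Specimen B: 105.9 mm / 0.836 mm per year = 126.67 years; at 2 growth lines per year that is 126.67 × 2 ≈ 253 growth lines.

253 growth lines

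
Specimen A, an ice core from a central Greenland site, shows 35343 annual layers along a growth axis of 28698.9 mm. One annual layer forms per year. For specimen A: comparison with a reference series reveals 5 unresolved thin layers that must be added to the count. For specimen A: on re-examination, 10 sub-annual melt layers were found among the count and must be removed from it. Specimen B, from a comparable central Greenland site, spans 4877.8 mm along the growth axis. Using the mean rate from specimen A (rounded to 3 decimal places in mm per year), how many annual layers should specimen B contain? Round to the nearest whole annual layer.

6007 annual layers

Specimen A: correcting the raw count gives 35343 − 10 + 5 = 35338 true annual layers.
A: Extension rate ≈ 28698.9 / 35338 = 0.812 mm per year.
For B, 4877.8 / 0.812 = 6007.14 years ≈ 6007 annual layers.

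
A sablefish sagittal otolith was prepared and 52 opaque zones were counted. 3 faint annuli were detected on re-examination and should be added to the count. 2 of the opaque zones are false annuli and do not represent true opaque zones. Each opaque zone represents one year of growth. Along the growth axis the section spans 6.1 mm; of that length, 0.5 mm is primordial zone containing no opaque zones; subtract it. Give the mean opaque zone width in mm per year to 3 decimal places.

0.106 mm per year

Adjusted count: 52 − 2 + 3 = 53 opaque zones.
Removing the 0.5 mm offcut leaves 6.1 − 0.5 = 5.6 mm.
Extension rate ≈ 5.6 / 53 = 0.106 mm per year.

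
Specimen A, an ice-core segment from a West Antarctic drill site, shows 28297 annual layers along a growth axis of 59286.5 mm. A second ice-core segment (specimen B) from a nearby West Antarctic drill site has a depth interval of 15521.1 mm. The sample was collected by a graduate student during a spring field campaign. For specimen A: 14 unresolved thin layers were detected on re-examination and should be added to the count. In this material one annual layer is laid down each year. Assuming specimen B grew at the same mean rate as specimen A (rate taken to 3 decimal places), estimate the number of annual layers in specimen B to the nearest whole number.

7412 annual layers

Specimen A: true annual layer count = 28297 + 14 = 28311.
A: 59286.5 mm over 28311 years gives 59286.5 / 28311 ≈ 2.094 mm/year.
For B, 15521.1 / 2.094 = 7412.18 years ≈ 7412 annual layers.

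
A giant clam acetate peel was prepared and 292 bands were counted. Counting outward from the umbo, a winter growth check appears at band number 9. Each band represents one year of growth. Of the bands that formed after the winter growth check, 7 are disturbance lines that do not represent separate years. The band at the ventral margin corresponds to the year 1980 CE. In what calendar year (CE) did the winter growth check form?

1704 CE

The winter growth check sits at band 9 from the umbo, so 292 − 9 = 283 bands formed after it.
Excluding 7 false bands: 283 − 7 = 276.
1980 − 276 = 1704 CE.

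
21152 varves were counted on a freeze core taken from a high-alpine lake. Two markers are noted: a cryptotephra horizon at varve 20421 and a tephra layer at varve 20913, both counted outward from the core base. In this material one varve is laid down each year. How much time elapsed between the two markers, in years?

492 yr

Separation: 20913 − 20421 = 492 varves.
At one varve per year, 492 years elapsed between them.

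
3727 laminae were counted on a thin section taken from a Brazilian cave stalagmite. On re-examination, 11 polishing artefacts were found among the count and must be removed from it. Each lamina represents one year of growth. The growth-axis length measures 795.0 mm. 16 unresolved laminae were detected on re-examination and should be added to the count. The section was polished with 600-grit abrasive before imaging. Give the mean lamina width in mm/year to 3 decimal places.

True lamina count = 3727 − 11 + 16 = 3732.
Mean rate = 795.0 mm / 3732 years ≈ 0.213 mm/year.

0.213 mm/year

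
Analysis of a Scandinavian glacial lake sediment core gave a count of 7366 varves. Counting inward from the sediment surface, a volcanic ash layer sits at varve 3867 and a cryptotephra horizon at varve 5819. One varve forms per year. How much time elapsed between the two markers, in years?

1952 years

Separation: 5819 − 3867 = 1952 varves.
That is 1952 years at one varve per year.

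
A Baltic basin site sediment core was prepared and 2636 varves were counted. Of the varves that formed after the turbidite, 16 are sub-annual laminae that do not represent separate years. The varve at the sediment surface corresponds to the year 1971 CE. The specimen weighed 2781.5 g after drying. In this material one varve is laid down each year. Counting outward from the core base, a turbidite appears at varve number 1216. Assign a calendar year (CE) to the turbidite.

2636 − 1216 = 1420 varves lie beyond the turbidite toward the sediment surface.
Removing the 16 false varves leaves 1420 − 16 = 1404 true varves beyond the turbidite.
Counting back 1404 years from 1971 CE places the turbidite in 1971 − 1404 = 567 CE.

567 CE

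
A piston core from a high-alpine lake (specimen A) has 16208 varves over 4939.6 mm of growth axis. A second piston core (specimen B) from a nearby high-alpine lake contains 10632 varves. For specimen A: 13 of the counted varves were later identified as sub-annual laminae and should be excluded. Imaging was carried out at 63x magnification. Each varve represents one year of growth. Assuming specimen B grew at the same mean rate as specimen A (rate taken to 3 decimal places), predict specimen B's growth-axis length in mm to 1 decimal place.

3242.8 mm

Specimen A: after corrections the count is 16208 − 13 = 16195 varves.
A: Extension rate ≈ 4939.6 / 16195 = 0.305 mm per year.
B's length ≈ 0.305 × 10632 = 3242.8 mm.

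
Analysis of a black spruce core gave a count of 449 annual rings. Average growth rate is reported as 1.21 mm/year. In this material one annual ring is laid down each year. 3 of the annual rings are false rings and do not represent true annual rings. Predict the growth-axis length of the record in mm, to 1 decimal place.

True annual ring count = 449 − 3 = 446.
Length ≈ 1.21 × 446 = 539.7 mm.

539.7 mm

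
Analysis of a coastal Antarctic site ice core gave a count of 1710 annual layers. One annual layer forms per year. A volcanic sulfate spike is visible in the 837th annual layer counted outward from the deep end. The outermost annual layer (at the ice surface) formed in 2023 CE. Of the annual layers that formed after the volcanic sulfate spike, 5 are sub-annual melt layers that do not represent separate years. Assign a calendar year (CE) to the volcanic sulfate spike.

1155 CE

The volcanic sulfate spike sits at annual layer 837 from the deep end, so 1710 − 837 = 873 annual layers formed after it.
Removing the 5 false annual layers leaves 873 − 5 = 868 true annual layers beyond the volcanic sulfate spike.
The annual layer at the ice surface is 2023 CE, so the volcanic sulfate spike dates to 2023 − 868 = 1155 CE.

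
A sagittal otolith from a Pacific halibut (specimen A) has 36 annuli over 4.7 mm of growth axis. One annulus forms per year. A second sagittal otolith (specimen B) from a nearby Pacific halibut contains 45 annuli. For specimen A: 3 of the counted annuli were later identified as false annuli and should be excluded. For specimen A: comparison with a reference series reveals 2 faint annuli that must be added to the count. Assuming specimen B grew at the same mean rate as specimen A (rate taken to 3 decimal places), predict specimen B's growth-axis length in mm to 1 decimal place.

Specimen A: true annulus count = 36 − 3 + 2 = 35.
A: Extension rate ≈ 4.7 / 35 = 0.134 mm/year.
Length of B = 0.134 × 45 = 6.0 mm.

6.0 mm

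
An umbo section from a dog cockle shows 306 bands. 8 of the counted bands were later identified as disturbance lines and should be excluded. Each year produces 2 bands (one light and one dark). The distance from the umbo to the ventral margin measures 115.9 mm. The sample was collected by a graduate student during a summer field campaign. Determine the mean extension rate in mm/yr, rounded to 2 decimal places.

0.78 mm/yr

True band count = 306 − 8 = 298.
Dividing by 2 bands per year: 298 / 2 = 149 years.
Extension rate ≈ 115.9 / 149 = 0.78 mm/yr.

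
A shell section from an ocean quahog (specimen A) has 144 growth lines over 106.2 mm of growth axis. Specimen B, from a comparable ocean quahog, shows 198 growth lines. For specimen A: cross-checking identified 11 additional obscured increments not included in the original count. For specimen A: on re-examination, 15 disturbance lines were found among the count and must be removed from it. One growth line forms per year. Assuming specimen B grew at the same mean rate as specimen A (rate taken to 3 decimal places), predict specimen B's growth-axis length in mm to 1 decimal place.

150.3 mm

Specimen A: true growth line count = 144 − 15 + 11 = 140.
A: Mean rate = 106.2 mm / 140 years ≈ 0.759 mm/year.
Length of B = 0.759 × 198 = 150.3 mm.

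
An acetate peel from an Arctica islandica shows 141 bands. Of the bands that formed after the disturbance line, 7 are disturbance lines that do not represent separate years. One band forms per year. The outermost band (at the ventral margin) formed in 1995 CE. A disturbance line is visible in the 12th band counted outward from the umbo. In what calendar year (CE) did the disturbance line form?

Between band 12 and the ventral margin there are 141 − 12 = 129 bands.
Removing the 7 false bands leaves 129 − 7 = 122 true bands beyond the disturbance line.
Counting back 122 years from 1995 CE places the disturbance line in 1995 − 122 = 1873 CE.

1873 CE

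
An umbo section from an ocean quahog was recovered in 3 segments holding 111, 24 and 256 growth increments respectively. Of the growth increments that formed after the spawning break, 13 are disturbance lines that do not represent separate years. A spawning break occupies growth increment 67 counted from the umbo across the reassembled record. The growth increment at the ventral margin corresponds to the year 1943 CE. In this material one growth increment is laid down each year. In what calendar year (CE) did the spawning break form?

1632 CE

Total growth increments = 111 + 24 + 256 = 391.
391 − 67 = 324 growth increments lie beyond the spawning break toward the ventral margin.
Removing the 13 false growth increments leaves 324 − 13 = 311 true growth increments beyond the spawning break.
Counting back 311 years from 1943 CE places the spawning break in 1943 − 311 = 1632 CE.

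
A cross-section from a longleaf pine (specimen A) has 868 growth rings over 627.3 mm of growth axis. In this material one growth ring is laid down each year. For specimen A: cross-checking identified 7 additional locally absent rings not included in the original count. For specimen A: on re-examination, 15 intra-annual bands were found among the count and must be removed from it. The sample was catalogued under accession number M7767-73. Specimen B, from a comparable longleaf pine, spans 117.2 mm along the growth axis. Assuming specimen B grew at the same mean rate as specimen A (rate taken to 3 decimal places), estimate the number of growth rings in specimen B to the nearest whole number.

161 growth rings

Specimen A: adjusted count: 868 − 15 + 7 = 860 growth rings.
A: Extension rate ≈ 627.3 / 860 = 0.729 mm/yr.
Specimen B: 117.2 mm / 0.729 mm per year = 160.77 years ≈ 161 growth rings.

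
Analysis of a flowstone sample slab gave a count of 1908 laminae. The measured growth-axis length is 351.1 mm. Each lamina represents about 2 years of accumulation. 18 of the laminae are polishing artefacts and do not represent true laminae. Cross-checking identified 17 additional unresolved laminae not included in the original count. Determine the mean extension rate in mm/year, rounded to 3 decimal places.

0.092 mm/year

Correcting the raw count gives 1908 − 18 + 17 = 1907 true laminae.
At 2 years per lamina, 1907 × 2 = 3814 years.
Mean rate = 351.1 mm / 3814 years ≈ 0.092 mm/year.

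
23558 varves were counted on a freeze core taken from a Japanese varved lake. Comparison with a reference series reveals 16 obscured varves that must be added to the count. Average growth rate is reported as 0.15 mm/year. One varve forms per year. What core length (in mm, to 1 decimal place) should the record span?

Adjusted count: 23558 + 16 = 23574 varves.
Predicted length = 0.15 mm/year × 23574 years = 3536.1 mm.

3536.1 mm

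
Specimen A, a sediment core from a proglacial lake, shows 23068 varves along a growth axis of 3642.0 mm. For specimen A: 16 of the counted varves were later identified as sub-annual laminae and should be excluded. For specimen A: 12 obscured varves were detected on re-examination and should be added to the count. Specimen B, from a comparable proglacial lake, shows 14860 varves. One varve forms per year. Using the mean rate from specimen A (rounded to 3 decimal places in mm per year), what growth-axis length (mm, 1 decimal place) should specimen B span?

2347.9 mm

Specimen A: correcting the raw count gives 23068 − 16 + 12 = 23064 true varves.
A: 3642.0 mm over 23064 years gives 3642.0 / 23064 ≈ 0.158 mm/yr.
B's length ≈ 0.158 × 14860 = 2347.9 mm.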